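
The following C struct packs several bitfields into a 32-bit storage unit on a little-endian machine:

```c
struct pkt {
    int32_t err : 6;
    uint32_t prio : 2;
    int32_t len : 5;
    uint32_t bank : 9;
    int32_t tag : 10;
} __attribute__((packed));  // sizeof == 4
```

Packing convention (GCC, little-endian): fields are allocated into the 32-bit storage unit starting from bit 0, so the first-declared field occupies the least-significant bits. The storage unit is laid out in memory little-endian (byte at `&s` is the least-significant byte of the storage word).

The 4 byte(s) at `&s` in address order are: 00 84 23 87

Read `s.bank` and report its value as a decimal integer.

[0]=0x00 [1]=0x84 [2]=0x23 [3]=0x87 (little-endian) → word 0x87238400
err:6 @ bit 0 → (0x87238400>>0)&0x3f = 0x0
prio:2 @ bit 6 → (0x87238400>>6)&0x3 = 0x0
len:5 @ bit 8 → (0x87238400>>8)&0x1f = 0x4
bank:9 @ bit 13 → (0x87238400>>13)&0x1ff = 0x11c  ←
tag:10 @ bit 22 → (0x87238400>>22)&0x3ff = 0x21c

284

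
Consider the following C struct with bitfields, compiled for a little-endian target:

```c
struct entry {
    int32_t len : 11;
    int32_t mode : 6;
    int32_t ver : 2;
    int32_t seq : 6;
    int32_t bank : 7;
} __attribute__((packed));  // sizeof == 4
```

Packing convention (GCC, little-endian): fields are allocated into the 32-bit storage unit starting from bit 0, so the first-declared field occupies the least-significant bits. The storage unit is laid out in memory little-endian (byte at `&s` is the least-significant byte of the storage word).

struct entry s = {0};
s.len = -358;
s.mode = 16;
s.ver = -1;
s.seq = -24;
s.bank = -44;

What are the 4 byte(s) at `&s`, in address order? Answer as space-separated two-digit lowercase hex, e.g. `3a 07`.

len (11b) val=-358 bits=0x69a at bit 0: 0x0000069a
mode (6b) val=16 bits=0x10 at bit 11: 0x0000869a
ver (2b) val=-1 bits=0x3 at bit 17: 0x0006869a
seq (6b) val=-24 bits=0x28 at bit 19: 0x0146869a
bank (7b) val=-44 bits=0x54 at bit 25: 0xa946869a
word = 0xa946869a → little-endian bytes:
  [0]=0x9a  [1]=0x86  [2]=0x46  [3]=0xa9

9a 86 46 a9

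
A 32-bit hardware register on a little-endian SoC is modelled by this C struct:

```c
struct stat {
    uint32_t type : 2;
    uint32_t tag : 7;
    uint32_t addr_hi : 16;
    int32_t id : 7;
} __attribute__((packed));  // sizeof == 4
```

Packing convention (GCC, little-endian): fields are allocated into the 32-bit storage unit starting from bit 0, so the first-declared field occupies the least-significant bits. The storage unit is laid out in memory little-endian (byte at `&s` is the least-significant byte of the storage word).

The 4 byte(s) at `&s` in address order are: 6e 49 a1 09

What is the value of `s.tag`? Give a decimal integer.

[0]=0x6e [1]=0x49 [2]=0xa1 [3]=0x09 (little-endian) → word 0x09a1496e
type:2 @ bit 0 → (0x09a1496e>>0)&0x3 = 0x2
tag:7 @ bit 2 → (0x09a1496e>>2)&0x7f = 0x5b  ←
addr_hi:16 @ bit 9 → (0x09a1496e>>9)&0xffff = 0xd0a4
id:7 @ bit 25 → (0x09a1496e>>25)&0x7f = 0x4

91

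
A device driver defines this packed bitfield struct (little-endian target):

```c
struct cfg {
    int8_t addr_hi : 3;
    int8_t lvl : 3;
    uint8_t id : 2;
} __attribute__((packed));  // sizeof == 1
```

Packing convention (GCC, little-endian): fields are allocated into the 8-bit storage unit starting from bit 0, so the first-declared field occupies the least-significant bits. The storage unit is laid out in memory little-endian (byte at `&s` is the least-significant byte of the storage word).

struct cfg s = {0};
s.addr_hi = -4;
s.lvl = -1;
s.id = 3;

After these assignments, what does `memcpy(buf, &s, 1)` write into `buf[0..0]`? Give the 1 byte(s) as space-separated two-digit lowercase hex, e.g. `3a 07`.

addr_hi:3 = -4 → 0x4 << 0 → word 0x04
lvl:3 = -1 → 0x7 << 3 → word 0x3c
id:2 = 3 → 0x3 << 6 → word 0xfc
word = 0xfc → little-endian bytes:
  [0]=0xfc

fc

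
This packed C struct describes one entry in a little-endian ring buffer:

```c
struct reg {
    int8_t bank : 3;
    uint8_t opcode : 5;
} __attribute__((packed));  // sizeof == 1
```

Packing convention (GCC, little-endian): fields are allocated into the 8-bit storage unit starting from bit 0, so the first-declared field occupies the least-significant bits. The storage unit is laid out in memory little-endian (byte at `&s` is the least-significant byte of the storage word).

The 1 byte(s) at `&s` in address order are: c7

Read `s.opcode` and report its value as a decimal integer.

24

[0]=0xc7 (little-endian) → word 0xc7
bank:3 @ bit 0 → (0xc7>>0)&0x7 = 0x7
opcode:5 @ bit 3 → (0xc7>>3)&0x1f = 0x18  ←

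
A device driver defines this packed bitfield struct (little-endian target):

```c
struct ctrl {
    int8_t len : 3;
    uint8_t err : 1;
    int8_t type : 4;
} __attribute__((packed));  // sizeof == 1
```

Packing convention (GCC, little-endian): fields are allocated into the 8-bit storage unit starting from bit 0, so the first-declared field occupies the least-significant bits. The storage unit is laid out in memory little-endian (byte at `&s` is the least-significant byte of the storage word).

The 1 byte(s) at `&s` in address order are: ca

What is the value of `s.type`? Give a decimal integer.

-4

[0]=0xca (little-endian) → word 0xca
len [0+:3] = (word>>0) & 0x7 = 2
err [3+:1] = (word>>3) & 0x1 = 1
type [4+:4] = (word>>4) & 0xf = 12  ←
type signed 4b, MSB=1: 12 - 16 = -4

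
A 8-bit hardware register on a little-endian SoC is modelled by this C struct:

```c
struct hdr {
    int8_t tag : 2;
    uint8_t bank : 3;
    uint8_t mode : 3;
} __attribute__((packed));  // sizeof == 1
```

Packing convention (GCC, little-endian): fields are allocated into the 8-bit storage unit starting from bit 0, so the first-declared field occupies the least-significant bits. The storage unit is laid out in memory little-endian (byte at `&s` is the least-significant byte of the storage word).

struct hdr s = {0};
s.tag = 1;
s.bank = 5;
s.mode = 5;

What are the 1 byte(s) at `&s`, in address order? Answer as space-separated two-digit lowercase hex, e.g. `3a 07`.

tag:2 = 1 → 0x1 << 0 → word 0x01
bank:3 = 5 → 0x5 << 2 → word 0x15
mode:3 = 5 → 0x5 << 5 → word 0xb5
word = 0xb5 → little-endian bytes:
  [0]=0xb5

b5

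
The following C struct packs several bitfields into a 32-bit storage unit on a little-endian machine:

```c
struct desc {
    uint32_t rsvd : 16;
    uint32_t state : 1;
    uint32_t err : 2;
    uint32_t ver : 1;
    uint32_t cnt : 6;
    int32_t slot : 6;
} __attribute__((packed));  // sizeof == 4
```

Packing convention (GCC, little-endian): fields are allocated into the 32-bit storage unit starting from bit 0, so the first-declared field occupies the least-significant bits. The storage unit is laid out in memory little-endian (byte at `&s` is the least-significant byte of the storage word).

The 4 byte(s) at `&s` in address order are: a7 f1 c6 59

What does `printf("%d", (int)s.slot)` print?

22

[0]=0xa7 [1]=0xf1 [2]=0xc6 [3]=0x59 (little-endian) → word 0x59c6f1a7
rsvd [0+:16] = (word>>0) & 0xffff = 61863
state [16+:1] = (word>>16) & 0x1 = 0
err [17+:2] = (word>>17) & 0x3 = 3
ver [19+:1] = (word>>19) & 0x1 = 0
cnt [20+:6] = (word>>20) & 0x3f = 28
slot [26+:6] = (word>>26) & 0x3f = 22  ←
slot signed 6b, MSB=0: value = 22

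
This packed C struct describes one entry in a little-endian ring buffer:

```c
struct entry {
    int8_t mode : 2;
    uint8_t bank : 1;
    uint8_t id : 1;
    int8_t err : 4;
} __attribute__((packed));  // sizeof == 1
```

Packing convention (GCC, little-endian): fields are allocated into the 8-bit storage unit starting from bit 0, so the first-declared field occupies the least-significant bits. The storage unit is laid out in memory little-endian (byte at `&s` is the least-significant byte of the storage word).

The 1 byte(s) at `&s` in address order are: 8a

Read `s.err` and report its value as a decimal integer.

-8

[0]=0x8a (little-endian) → word 0x8a
mode [0+:2] = (word>>0) & 0x3 = 2
bank [2+:1] = (word>>2) & 0x1 = 0
id [3+:1] = (word>>3) & 0x1 = 1
err [4+:4] = (word>>4) & 0xf = 8  ←
err signed 4b, MSB=1: 8 - 16 = -8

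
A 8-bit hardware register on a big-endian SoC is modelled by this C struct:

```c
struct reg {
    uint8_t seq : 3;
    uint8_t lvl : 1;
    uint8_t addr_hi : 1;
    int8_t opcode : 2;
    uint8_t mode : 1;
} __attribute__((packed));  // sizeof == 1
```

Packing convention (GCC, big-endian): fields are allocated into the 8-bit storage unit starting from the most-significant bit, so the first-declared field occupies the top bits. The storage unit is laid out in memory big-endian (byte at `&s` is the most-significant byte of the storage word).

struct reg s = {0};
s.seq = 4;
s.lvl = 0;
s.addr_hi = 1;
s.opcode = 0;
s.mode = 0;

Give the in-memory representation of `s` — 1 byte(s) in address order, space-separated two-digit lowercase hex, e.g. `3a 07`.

88

seq (3b) val=4 bits=0x4 at bit 5: 0x80
lvl (1b) val=0 bits=0x0 at bit 4: 0x80
addr_hi (1b) val=1 bits=0x1 at bit 3: 0x88
opcode (2b) val=0 bits=0x0 at bit 1: 0x88
mode (1b) val=0 bits=0x0 at bit 0: 0x88
word = 0x88 → big-endian bytes:
  [0]=0x88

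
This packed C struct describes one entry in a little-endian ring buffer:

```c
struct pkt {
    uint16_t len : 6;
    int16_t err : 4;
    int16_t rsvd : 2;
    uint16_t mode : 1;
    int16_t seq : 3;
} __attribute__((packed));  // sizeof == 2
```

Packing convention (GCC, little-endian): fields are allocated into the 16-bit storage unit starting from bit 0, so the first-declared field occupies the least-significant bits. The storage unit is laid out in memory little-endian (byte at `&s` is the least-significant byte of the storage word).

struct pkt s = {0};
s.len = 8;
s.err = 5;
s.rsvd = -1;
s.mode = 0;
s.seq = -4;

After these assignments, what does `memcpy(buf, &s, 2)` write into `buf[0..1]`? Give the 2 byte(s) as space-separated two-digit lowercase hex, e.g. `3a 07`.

48 8d

len:6 = 8 → 0x8 << 0 → word 0x0008
err:4 = 5 → 0x5 << 6 → word 0x0148
rsvd:2 = -1 → 0x3 << 10 → word 0x0d48
mode:1 = 0 → 0x0 << 12 → word 0x0d48
seq:3 = -4 → 0x4 << 13 → word 0x8d48
word = 0x8d48 → little-endian bytes:
  [0]=0x48  [1]=0x8d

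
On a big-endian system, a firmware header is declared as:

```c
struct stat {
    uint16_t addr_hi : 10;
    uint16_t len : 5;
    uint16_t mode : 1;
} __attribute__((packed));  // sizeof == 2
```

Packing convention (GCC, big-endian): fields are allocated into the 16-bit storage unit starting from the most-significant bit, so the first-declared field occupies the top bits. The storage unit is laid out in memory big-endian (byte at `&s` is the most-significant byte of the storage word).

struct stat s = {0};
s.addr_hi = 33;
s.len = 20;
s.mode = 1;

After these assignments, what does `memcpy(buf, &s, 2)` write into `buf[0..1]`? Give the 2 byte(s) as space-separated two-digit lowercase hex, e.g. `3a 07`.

addr_hi (10b) val=33 bits=0x21 at bit 6: 0x0840
len (5b) val=20 bits=0x14 at bit 1: 0x0868
mode (1b) val=1 bits=0x1 at bit 0: 0x0869
word = 0x0869 → big-endian bytes:
  [0]=0x08  [1]=0x69

08 69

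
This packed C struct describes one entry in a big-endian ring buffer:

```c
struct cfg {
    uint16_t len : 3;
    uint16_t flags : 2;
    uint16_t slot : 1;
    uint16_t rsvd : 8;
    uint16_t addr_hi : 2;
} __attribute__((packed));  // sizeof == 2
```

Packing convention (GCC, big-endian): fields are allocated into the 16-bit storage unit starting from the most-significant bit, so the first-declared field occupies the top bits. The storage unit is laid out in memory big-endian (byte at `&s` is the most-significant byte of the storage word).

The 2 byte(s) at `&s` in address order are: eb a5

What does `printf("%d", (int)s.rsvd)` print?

[0]=0xeb [1]=0xa5 (big-endian) → word 0xeba5
len:3 @ bit 13 → (0xeba5>>13)&0x7 = 0x7
flags:2 @ bit 11 → (0xeba5>>11)&0x3 = 0x1
slot:1 @ bit 10 → (0xeba5>>10)&0x1 = 0x0
rsvd:8 @ bit 2 → (0xeba5>>2)&0xff = 0xe9  ←
addr_hi:2 @ bit 0 → (0xeba5>>0)&0x3 = 0x1

233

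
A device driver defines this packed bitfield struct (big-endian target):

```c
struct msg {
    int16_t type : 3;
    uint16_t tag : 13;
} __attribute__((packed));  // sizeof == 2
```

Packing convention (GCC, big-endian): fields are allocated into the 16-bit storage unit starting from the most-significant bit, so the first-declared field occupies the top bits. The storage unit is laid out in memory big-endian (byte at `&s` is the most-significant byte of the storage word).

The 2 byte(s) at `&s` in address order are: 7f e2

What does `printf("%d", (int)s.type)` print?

3

[0]=0x7f [1]=0xe2 (big-endian) → word 0x7fe2
type [13+:3] = (word>>13) & 0x7 = 3  ←
tag [0+:13] = (word>>0) & 0x1fff = 8162
type signed 3b, MSB=0: value = 3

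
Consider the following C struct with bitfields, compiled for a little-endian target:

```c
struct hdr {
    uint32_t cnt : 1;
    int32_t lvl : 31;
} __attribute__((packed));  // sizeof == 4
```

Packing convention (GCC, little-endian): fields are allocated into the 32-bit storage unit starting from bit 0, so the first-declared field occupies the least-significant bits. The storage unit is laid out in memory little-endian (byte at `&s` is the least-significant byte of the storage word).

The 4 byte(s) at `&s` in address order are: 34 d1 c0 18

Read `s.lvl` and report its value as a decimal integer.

207644826

[0]=0x34 [1]=0xd1 [2]=0xc0 [3]=0x18 (little-endian) → word 0x18c0d134
cnt [0+:1] = (word>>0) & 0x1 = 0
lvl [1+:31] = (word>>1) & 0x7fffffff = 207644826  ←
lvl signed 31b, MSB=0: value = 207644826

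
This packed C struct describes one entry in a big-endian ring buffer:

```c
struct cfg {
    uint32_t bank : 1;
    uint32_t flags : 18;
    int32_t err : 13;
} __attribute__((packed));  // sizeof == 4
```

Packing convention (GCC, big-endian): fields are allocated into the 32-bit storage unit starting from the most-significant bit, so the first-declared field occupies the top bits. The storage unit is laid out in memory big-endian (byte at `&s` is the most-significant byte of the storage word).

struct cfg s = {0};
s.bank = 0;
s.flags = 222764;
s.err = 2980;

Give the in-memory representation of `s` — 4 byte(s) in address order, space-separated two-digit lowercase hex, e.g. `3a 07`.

bank (1b) val=0 bits=0x0 at bit 31: 0x00000000
flags (18b) val=222764 bits=0x3662c at bit 13: 0x6cc58000
err (13b) val=2980 bits=0xba4 at bit 0: 0x6cc58ba4
word = 0x6cc58ba4 → big-endian bytes:
  [0]=0x6c  [1]=0xc5  [2]=0x8b  [3]=0xa4

6c c5 8b a4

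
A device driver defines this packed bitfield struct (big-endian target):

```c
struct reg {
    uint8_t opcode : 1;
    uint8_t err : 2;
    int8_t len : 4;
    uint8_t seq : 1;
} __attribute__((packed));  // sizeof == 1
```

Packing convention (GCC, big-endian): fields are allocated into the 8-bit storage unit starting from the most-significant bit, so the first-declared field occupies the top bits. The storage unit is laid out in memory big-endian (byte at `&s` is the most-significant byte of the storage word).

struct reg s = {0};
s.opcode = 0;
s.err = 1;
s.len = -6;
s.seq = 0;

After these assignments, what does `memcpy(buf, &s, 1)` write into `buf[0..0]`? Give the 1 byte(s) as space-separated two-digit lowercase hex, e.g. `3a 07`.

34

opcode (1b) val=0 bits=0x0 at bit 7: 0x00
err (2b) val=1 bits=0x1 at bit 5: 0x20
len (4b) val=-6 bits=0xa at bit 1: 0x34
seq (1b) val=0 bits=0x0 at bit 0: 0x34
word = 0x34 → big-endian bytes:
  [0]=0x34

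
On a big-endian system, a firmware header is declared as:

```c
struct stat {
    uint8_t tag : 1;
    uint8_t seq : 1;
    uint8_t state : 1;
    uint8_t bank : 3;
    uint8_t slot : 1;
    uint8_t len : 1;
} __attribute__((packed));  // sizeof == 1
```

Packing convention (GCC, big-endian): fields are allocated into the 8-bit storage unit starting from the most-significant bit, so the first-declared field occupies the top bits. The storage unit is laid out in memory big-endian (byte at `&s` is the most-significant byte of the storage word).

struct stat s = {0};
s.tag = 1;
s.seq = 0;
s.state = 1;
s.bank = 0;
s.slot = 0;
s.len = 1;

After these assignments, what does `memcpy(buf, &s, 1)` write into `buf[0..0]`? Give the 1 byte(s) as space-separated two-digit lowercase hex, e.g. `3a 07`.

a1

tag (1b) val=1 bits=0x1 at bit 7: 0x80
seq (1b) val=0 bits=0x0 at bit 6: 0x80
state (1b) val=1 bits=0x1 at bit 5: 0xa0
bank (3b) val=0 bits=0x0 at bit 2: 0xa0
slot (1b) val=0 bits=0x0 at bit 1: 0xa0
len (1b) val=1 bits=0x1 at bit 0: 0xa1
word = 0xa1 → big-endian bytes:
  [0]=0xa1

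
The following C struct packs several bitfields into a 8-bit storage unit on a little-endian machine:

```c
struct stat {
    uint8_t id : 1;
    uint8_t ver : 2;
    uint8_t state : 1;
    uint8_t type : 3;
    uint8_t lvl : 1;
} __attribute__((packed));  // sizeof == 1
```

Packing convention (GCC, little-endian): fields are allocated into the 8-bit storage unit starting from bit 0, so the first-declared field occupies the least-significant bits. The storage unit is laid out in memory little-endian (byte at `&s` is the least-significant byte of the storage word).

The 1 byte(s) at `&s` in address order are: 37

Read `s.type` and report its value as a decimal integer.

3

[0]=0x37 (little-endian) → word 0x37
id [0+:1] = (word>>0) & 0x1 = 1
ver [1+:2] = (word>>1) & 0x3 = 3
state [3+:1] = (word>>3) & 0x1 = 0
type [4+:3] = (word>>4) & 0x7 = 3  ←
lvl [7+:1] = (word>>7) & 0x1 = 0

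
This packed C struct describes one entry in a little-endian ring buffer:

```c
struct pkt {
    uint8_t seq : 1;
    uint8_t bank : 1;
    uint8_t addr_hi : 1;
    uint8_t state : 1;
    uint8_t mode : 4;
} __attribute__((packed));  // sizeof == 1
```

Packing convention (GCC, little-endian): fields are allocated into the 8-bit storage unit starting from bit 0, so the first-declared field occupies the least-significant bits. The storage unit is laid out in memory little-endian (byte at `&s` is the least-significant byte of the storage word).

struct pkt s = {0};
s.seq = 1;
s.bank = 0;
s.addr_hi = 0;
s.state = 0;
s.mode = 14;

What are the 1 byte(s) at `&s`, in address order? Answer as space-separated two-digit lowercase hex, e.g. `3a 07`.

e1

seq:1 = 1 → 0x1 << 0 → word 0x01
bank:1 = 0 → 0x0 << 1 → word 0x01
addr_hi:1 = 0 → 0x0 << 2 → word 0x01
state:1 = 0 → 0x0 << 3 → word 0x01
mode:4 = 14 → 0xe << 4 → word 0xe1
word = 0xe1 → little-endian bytes:
  [0]=0xe1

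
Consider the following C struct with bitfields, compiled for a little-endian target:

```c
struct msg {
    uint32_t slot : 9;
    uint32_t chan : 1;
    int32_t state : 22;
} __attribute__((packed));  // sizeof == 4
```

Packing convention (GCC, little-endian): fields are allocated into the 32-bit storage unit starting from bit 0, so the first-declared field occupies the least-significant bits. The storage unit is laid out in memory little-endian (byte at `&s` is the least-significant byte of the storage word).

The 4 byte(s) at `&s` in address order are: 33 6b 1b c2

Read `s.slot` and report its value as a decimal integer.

[0]=0x33 [1]=0x6b [2]=0x1b [3]=0xc2 (little-endian) → word 0xc21b6b33
slot [0+:9] = (word>>0) & 0x1ff = 307  ←
chan [9+:1] = (word>>9) & 0x1 = 1
state [10+:22] = (word>>10) & 0x3fffff = 3180250

307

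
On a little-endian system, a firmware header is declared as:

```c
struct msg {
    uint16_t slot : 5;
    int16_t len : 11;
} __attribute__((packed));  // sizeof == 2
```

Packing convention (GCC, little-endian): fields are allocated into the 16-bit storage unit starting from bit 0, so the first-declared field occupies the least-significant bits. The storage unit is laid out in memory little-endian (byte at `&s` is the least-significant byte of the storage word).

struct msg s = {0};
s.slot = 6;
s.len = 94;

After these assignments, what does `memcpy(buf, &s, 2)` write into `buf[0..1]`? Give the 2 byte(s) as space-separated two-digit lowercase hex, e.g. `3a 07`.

slot (5b) val=6 bits=0x6 at bit 0: 0x0006
len (11b) val=94 bits=0x5e at bit 5: 0x0bc6
word = 0x0bc6 → little-endian bytes:
  [0]=0xc6  [1]=0x0b

c6 0b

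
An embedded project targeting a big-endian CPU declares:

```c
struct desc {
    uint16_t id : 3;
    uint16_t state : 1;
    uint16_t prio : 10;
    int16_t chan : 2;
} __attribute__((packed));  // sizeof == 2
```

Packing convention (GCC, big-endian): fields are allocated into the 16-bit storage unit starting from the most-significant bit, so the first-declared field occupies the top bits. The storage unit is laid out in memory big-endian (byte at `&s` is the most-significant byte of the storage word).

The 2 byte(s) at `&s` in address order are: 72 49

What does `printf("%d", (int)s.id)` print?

[0]=0x72 [1]=0x49 (big-endian) → word 0x7249
id [13+:3] = (word>>13) & 0x7 = 3  ←
state [12+:1] = (word>>12) & 0x1 = 1
prio [2+:10] = (word>>2) & 0x3ff = 146
chan [0+:2] = (word>>0) & 0x3 = 1

3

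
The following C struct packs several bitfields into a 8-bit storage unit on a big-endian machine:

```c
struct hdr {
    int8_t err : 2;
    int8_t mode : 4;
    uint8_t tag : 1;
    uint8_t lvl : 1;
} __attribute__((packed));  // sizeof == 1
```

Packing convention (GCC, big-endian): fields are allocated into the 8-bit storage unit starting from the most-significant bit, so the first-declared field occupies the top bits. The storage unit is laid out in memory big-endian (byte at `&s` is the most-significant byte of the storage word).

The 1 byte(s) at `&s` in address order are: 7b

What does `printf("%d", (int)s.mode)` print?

-2

[0]=0x7b (big-endian) → word 0x7b
err:2 @ bit 6 → (0x7b>>6)&0x3 = 0x1
mode:4 @ bit 2 → (0x7b>>2)&0xf = 0xe  ←
tag:1 @ bit 1 → (0x7b>>1)&0x1 = 0x1
lvl:1 @ bit 0 → (0x7b>>0)&0x1 = 0x1
mode signed 4b, MSB=1: 14 - 16 = -2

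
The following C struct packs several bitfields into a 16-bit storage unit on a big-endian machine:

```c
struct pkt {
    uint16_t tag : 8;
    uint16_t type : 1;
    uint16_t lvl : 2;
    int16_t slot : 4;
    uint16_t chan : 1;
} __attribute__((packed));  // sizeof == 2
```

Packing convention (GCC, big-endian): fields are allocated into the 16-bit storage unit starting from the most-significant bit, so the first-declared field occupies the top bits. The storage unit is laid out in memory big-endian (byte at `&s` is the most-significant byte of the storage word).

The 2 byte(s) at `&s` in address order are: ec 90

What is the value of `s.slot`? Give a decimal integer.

[0]=0xec [1]=0x90 (big-endian) → word 0xec90
tag [8+:8] = (word>>8) & 0xff = 236
type [7+:1] = (word>>7) & 0x1 = 1
lvl [5+:2] = (word>>5) & 0x3 = 0
slot [1+:4] = (word>>1) & 0xf = 8  ←
chan [0+:1] = (word>>0) & 0x1 = 0
slot signed 4b, MSB=1: 8 - 16 = -8

-8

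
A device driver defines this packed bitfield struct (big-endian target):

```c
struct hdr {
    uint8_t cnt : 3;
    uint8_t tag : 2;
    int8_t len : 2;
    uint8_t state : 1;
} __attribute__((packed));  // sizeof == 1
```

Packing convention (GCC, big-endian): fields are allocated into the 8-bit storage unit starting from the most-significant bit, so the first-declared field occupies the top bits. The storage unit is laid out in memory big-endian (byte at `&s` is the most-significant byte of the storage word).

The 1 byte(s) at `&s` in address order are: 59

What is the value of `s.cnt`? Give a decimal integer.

[0]=0x59 (big-endian) → word 0x59
cnt [5+:3] = (word>>5) & 0x7 = 2  ←
tag [3+:2] = (word>>3) & 0x3 = 3
len [1+:2] = (word>>1) & 0x3 = 0
state [0+:1] = (word>>0) & 0x1 = 1

2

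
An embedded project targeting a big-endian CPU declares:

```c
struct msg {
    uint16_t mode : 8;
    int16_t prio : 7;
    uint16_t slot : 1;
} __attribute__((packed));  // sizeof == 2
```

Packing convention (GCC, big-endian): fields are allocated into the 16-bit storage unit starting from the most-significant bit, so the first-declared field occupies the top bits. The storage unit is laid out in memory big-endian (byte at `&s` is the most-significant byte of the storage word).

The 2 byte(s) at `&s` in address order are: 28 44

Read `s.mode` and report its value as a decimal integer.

40

[0]=0x28 [1]=0x44 (big-endian) → word 0x2844
mode:8 @ bit 8 → (0x2844>>8)&0xff = 0x28  ←
prio:7 @ bit 1 → (0x2844>>1)&0x7f = 0x22
slot:1 @ bit 0 → (0x2844>>0)&0x1 = 0x0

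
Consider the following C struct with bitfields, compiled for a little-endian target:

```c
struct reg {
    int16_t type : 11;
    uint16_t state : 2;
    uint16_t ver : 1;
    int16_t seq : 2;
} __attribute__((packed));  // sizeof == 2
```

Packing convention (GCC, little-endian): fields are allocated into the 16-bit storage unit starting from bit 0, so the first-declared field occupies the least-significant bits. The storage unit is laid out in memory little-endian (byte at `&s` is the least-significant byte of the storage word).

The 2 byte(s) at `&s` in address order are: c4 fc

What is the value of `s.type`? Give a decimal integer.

[0]=0xc4 [1]=0xfc (little-endian) → word 0xfcc4
type [0+:11] = (word>>0) & 0x7ff = 1220  ←
state [11+:2] = (word>>11) & 0x3 = 3
ver [13+:1] = (word>>13) & 0x1 = 1
seq [14+:2] = (word>>14) & 0x3 = 3
type signed 11b, MSB=1: 1220 - 2048 = -828

-828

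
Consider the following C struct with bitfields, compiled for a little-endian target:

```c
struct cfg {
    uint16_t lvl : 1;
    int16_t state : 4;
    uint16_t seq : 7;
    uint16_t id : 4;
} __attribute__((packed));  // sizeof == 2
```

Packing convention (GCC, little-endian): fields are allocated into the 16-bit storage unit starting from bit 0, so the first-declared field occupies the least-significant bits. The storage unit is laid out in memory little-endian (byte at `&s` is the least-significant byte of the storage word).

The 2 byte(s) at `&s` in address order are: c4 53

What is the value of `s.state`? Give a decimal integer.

2

[0]=0xc4 [1]=0x53 (little-endian) → word 0x53c4
lvl:1 @ bit 0 → (0x53c4>>0)&0x1 = 0x0
state:4 @ bit 1 → (0x53c4>>1)&0xf = 0x2  ←
seq:7 @ bit 5 → (0x53c4>>5)&0x7f = 0x1e
id:4 @ bit 12 → (0x53c4>>12)&0xf = 0x5
state signed 4b, MSB=0: value = 2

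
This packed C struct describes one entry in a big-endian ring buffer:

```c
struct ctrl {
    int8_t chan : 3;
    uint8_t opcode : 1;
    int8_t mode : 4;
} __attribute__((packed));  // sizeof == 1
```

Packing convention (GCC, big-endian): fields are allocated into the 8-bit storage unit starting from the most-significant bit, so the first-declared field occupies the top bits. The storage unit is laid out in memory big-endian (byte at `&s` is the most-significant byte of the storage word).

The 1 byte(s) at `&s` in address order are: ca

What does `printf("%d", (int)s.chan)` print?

-2

[0]=0xca (big-endian) → word 0xca
chan [5+:3] = (word>>5) & 0x7 = 6  ←
opcode [4+:1] = (word>>4) & 0x1 = 0
mode [0+:4] = (word>>0) & 0xf = 10
chan signed 3b, MSB=1: 6 - 8 = -2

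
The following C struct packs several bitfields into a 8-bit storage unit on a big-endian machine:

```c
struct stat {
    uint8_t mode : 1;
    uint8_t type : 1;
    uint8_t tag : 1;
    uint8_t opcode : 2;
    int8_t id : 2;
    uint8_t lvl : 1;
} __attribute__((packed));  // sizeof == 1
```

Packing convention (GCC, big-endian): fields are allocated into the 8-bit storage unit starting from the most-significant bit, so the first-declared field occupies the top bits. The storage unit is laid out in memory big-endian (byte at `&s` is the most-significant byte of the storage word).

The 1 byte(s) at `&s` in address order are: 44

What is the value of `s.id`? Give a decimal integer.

-2

[0]=0x44 (big-endian) → word 0x44
mode [7+:1] = (word>>7) & 0x1 = 0
type [6+:1] = (word>>6) & 0x1 = 1
tag [5+:1] = (word>>5) & 0x1 = 0
opcode [3+:2] = (word>>3) & 0x3 = 0
id [1+:2] = (word>>1) & 0x3 = 2  ←
lvl [0+:1] = (word>>0) & 0x1 = 0
id signed 2b, MSB=1: 2 - 4 = -2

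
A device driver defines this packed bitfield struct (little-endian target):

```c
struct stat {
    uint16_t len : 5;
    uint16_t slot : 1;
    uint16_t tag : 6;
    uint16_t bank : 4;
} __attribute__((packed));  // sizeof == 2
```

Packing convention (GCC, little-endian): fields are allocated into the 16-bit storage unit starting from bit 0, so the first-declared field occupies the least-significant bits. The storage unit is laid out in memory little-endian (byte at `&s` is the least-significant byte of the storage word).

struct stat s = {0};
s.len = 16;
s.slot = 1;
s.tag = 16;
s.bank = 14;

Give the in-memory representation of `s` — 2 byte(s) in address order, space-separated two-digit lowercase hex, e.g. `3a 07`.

30 e4

len:5 = 16 → 0x10 << 0 → word 0x0010
slot:1 = 1 → 0x1 << 5 → word 0x0030
tag:6 = 16 → 0x10 << 6 → word 0x0430
bank:4 = 14 → 0xe << 12 → word 0xe430
word = 0xe430 → little-endian bytes:
  [0]=0x30  [1]=0xe4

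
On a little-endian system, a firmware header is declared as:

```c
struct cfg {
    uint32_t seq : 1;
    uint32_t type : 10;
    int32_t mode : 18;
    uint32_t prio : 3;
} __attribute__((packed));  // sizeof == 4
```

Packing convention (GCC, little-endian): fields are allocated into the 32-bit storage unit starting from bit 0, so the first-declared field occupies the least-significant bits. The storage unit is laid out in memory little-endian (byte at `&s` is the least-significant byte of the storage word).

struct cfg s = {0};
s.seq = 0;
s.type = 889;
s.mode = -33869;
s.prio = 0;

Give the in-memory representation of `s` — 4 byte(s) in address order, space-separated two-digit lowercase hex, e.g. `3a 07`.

f2 9e dd 1b

seq (1b) val=0 bits=0x0 at bit 0: 0x00000000
type (10b) val=889 bits=0x379 at bit 1: 0x000006f2
mode (18b) val=-33869 bits=0x37bb3 at bit 11: 0x1bdd9ef2
prio (3b) val=0 bits=0x0 at bit 29: 0x1bdd9ef2
word = 0x1bdd9ef2 → little-endian bytes:
  [0]=0xf2  [1]=0x9e  [2]=0xdd  [3]=0x1b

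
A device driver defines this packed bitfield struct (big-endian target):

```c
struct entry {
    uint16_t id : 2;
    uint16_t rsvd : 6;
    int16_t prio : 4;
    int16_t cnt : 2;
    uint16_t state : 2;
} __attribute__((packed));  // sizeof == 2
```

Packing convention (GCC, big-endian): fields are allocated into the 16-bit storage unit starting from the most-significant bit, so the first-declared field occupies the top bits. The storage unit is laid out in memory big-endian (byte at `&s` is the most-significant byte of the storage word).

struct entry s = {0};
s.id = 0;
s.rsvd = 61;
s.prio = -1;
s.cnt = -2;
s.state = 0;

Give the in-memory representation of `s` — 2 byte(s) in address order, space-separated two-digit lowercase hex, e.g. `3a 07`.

3d f8

id (2b) val=0 bits=0x0 at bit 14: 0x0000
rsvd (6b) val=61 bits=0x3d at bit 8: 0x3d00
prio (4b) val=-1 bits=0xf at bit 4: 0x3df0
cnt (2b) val=-2 bits=0x2 at bit 2: 0x3df8
state (2b) val=0 bits=0x0 at bit 0: 0x3df8
word = 0x3df8 → big-endian bytes:
  [0]=0x3d  [1]=0xf8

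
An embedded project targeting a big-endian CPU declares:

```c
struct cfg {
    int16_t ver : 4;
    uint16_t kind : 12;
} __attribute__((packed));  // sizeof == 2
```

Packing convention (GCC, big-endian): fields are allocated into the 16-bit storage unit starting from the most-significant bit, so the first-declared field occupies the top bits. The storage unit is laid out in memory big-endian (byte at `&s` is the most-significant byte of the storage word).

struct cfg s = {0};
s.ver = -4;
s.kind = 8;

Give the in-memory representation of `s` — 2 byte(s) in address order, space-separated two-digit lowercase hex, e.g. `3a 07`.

ver:4 = -4 → 0xc << 12 → word 0xc000
kind:12 = 8 → 0x8 << 0 → word 0xc008
word = 0xc008 → big-endian bytes:
  [0]=0xc0  [1]=0x08

c0 08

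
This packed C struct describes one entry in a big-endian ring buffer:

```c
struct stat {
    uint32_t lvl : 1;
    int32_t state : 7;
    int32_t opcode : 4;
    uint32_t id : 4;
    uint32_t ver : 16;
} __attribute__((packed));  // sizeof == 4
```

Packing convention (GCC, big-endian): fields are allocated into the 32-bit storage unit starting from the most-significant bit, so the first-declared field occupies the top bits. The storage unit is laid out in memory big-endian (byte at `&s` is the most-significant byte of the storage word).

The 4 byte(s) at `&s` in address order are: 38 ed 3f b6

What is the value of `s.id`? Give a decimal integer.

[0]=0x38 [1]=0xed [2]=0x3f [3]=0xb6 (big-endian) → word 0x38ed3fb6
lvl:1 @ bit 31 → (0x38ed3fb6>>31)&0x1 = 0x0
state:7 @ bit 24 → (0x38ed3fb6>>24)&0x7f = 0x38
opcode:4 @ bit 20 → (0x38ed3fb6>>20)&0xf = 0xe
id:4 @ bit 16 → (0x38ed3fb6>>16)&0xf = 0xd  ←
ver:16 @ bit 0 → (0x38ed3fb6>>0)&0xffff = 0x3fb6

13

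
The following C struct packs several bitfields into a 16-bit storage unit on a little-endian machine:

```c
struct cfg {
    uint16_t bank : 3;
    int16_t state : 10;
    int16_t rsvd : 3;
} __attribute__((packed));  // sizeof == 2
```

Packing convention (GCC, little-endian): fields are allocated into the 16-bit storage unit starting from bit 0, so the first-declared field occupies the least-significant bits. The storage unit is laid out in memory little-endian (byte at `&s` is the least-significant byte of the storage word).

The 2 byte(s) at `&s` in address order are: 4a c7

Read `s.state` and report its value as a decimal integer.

[0]=0x4a [1]=0xc7 (little-endian) → word 0xc74a
bank [0+:3] = (word>>0) & 0x7 = 2
state [3+:10] = (word>>3) & 0x3ff = 233  ←
rsvd [13+:3] = (word>>13) & 0x7 = 6
state signed 10b, MSB=0: value = 233

233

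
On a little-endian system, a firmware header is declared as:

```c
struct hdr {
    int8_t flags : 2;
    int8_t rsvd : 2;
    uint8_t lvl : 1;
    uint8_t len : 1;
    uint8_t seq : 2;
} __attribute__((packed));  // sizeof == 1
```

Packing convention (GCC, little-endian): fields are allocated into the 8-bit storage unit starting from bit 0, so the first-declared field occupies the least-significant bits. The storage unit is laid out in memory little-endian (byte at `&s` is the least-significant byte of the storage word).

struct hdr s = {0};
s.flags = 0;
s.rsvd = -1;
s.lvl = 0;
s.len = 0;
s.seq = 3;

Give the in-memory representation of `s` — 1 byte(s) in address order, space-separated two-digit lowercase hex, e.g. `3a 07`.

cc

flags (2b) val=0 bits=0x0 at bit 0: 0x00
rsvd (2b) val=-1 bits=0x3 at bit 2: 0x0c
lvl (1b) val=0 bits=0x0 at bit 4: 0x0c
len (1b) val=0 bits=0x0 at bit 5: 0x0c
seq (2b) val=3 bits=0x3 at bit 6: 0xcc
word = 0xcc → little-endian bytes:
  [0]=0xcc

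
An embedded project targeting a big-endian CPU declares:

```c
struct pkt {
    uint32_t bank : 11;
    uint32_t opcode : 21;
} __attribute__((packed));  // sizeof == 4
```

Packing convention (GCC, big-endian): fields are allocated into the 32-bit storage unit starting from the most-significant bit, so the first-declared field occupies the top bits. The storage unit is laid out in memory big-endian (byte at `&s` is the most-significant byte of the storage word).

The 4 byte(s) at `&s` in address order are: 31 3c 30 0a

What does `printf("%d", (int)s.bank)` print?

393

[0]=0x31 [1]=0x3c [2]=0x30 [3]=0x0a (big-endian) → word 0x313c300a
bank [21+:11] = (word>>21) & 0x7ff = 393  ←
opcode [0+:21] = (word>>0) & 0x1fffff = 1847306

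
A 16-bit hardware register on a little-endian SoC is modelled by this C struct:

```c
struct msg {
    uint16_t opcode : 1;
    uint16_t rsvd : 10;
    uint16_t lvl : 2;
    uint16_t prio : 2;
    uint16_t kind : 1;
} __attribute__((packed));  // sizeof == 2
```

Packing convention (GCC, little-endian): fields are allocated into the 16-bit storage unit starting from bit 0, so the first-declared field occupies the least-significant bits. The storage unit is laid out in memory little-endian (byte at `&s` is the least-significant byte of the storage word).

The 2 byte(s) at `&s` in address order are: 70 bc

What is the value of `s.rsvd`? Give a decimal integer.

568

[0]=0x70 [1]=0xbc (little-endian) → word 0xbc70
opcode:1 @ bit 0 → (0xbc70>>0)&0x1 = 0x0
rsvd:10 @ bit 1 → (0xbc70>>1)&0x3ff = 0x238  ←
lvl:2 @ bit 11 → (0xbc70>>11)&0x3 = 0x3
prio:2 @ bit 13 → (0xbc70>>13)&0x3 = 0x1
kind:1 @ bit 15 → (0xbc70>>15)&0x1 = 0x1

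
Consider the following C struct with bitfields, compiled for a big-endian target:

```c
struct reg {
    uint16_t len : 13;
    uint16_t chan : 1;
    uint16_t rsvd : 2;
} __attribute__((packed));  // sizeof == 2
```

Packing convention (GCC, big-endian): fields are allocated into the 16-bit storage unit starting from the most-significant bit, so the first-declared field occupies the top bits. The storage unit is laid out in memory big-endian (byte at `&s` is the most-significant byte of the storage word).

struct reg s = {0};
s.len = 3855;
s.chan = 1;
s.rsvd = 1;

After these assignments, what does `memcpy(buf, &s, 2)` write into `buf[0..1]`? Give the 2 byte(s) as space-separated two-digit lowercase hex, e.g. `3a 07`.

78 7d

len:13 = 3855 → 0xf0f << 3 → word 0x7878
chan:1 = 1 → 0x1 << 2 → word 0x787c
rsvd:2 = 1 → 0x1 << 0 → word 0x787d
word = 0x787d → big-endian bytes:
  [0]=0x78  [1]=0x7d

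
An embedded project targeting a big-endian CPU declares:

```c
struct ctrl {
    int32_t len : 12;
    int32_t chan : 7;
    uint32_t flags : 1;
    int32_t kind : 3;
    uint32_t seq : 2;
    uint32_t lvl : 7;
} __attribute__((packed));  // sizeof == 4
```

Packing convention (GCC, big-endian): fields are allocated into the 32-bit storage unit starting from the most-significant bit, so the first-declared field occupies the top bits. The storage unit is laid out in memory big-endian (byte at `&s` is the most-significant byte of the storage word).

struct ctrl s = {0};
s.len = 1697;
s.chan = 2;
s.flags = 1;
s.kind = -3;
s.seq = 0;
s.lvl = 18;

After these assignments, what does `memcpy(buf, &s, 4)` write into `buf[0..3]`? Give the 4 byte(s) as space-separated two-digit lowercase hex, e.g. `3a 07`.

6a 10 5a 12

len:12 = 1697 → 0x6a1 << 20 → word 0x6a100000
chan:7 = 2 → 0x2 << 13 → word 0x6a104000
flags:1 = 1 → 0x1 << 12 → word 0x6a105000
kind:3 = -3 → 0x5 << 9 → word 0x6a105a00
seq:2 = 0 → 0x0 << 7 → word 0x6a105a00
lvl:7 = 18 → 0x12 << 0 → word 0x6a105a12
word = 0x6a105a12 → big-endian bytes:
  [0]=0x6a  [1]=0x10  [2]=0x5a  [3]=0x12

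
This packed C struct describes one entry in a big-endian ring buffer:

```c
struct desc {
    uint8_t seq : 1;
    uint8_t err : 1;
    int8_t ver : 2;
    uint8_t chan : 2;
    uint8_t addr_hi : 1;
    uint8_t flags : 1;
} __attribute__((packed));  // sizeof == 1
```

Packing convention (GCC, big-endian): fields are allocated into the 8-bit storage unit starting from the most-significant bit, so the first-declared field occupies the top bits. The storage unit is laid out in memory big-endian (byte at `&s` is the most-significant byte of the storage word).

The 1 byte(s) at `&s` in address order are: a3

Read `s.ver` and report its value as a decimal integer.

-2

[0]=0xa3 (big-endian) → word 0xa3
seq [7+:1] = (word>>7) & 0x1 = 1
err [6+:1] = (word>>6) & 0x1 = 0
ver [4+:2] = (word>>4) & 0x3 = 2  ←
chan [2+:2] = (word>>2) & 0x3 = 0
addr_hi [1+:1] = (word>>1) & 0x1 = 1
flags [0+:1] = (word>>0) & 0x1 = 1
ver signed 2b, MSB=1: 2 - 4 = -2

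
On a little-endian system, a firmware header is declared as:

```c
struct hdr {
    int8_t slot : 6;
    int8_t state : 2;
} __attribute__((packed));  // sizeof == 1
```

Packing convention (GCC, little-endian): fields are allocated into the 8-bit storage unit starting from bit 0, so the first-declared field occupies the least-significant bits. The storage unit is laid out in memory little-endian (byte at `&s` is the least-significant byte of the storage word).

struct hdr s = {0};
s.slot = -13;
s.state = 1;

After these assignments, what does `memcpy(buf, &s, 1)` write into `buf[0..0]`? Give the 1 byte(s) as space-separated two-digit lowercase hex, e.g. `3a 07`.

slot (6b) val=-13 bits=0x33 at bit 0: 0x33
state (2b) val=1 bits=0x1 at bit 6: 0x73
word = 0x73 → little-endian bytes:
  [0]=0x73

73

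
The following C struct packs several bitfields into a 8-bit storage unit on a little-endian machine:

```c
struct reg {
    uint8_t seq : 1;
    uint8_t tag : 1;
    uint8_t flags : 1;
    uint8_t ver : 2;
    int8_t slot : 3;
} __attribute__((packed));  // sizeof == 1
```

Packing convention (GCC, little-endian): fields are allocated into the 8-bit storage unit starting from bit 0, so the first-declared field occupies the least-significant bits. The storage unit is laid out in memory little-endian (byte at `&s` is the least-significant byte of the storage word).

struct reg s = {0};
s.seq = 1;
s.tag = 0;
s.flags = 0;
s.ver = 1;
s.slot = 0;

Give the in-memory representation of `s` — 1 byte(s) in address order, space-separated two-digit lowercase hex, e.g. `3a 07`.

09

seq:1 = 1 → 0x1 << 0 → word 0x01
tag:1 = 0 → 0x0 << 1 → word 0x01
flags:1 = 0 → 0x0 << 2 → word 0x01
ver:2 = 1 → 0x1 << 3 → word 0x09
slot:3 = 0 → 0x0 << 5 → word 0x09
word = 0x09 → little-endian bytes:
  [0]=0x09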